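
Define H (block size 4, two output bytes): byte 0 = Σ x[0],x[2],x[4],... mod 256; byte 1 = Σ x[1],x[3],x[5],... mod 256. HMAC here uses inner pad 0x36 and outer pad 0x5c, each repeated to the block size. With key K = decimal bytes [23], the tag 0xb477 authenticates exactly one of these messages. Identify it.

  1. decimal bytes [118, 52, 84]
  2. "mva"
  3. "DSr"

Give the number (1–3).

3

Key decimal bytes [23] = 17 is 1 byte ≤ B = 4; zero-pad to 4 bytes: K' = 17 00 00 00.
K' ⊕ ipad = 21 36 36 36; K' ⊕ opad = 4b 5c 5c 5c.
m1: inner = H(21 36 36 36 76 34 54) = 21 a0; tag = H(4b 5c 5c 5c 21 a0) = c858
m2: inner = H(21 36 36 36 6d 76 61) = 25 e2; tag = H(4b 5c 5c 5c 25 e2) = cc9a
m3: inner = H(21 36 36 36 44 53 72) = 0d bf; tag = H(4b 5c 5c 5c 0d bf) = b477 ← matches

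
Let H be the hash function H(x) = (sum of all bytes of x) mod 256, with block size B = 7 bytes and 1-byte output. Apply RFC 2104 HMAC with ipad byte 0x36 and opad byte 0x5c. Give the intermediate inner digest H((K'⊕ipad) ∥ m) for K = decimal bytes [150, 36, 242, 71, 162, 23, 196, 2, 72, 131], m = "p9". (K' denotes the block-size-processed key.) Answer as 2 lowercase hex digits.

Key decimal bytes [150, 36, 242, 71, 162, 23, 196, 2, 72, 131] = 96 24 f2 47 a2 17 c4 02 48 83 is 10 bytes > B = 7, so hash it first: H(key) = 3d, then zero-pad to 7 bytes: K' = 3d 00 00 00 00 00 00.
K' ⊕ ipad = 0b 36 36 36 36 36 36.
Inner input = 0b 36 36 36 36 36 36 ∥ 70 39.
Inner hash: sum = 11+54+54+54+54+54+54+112+57 = 504; mod 256 = 248 → f8.

f8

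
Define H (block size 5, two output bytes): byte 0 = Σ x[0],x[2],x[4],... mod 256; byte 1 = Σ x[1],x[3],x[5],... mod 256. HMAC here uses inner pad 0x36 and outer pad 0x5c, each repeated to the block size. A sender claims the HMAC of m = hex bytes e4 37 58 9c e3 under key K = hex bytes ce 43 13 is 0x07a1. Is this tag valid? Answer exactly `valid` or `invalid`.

Key hex bytes ce 43 13 is 3 bytes ≤ B = 5; zero-pad to 5 bytes: K' = ce 43 13 00 00.
K' ⊕ ipad = f8 75 25 36 36; K' ⊕ opad = 92 1f 4f 5c 5c.
Inner hash: even-index sum = 550 mod 256 = 38; odd-index sum = 714 mod 256 = 202 → 26 ca.
Outer hash (recomputed tag): even-index sum = 519 mod 256 = 7; odd-index sum = 161 mod 256 = 161 → 07 a1.
Recomputed tag = 07a1; claimed = 07a1 → match.

valid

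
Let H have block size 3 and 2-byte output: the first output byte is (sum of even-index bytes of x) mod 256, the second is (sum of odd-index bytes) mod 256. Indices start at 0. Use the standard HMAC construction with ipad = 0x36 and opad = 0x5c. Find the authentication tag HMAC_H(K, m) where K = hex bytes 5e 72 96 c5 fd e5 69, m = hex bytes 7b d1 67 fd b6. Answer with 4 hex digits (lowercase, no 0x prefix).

24b0

Key hex bytes 5e 72 96 c5 fd e5 69 is 7 bytes > B = 3, so hash it first: H(key) = 5a 1c, then zero-pad to 3 bytes: K' = 5a 1c 00.
K' ⊕ ipad = 6c 2a 36.  K' ⊕ opad = 06 40 5c.
Inner input = (K'⊕ipad) ∥ m = 6c 2a 36 ∥ 7b d1 67 fd b6.
Inner hash: even-index sum = 624 mod 256 = 112; odd-index sum = 450 mod 256 = 194 → 70 c2.
Outer input = (K'⊕opad) ∥ inner = 06 40 5c ∥ 70 c2.
Outer hash (tag): even-index sum = 292 mod 256 = 36; odd-index sum = 176 mod 256 = 176 → 24 b0.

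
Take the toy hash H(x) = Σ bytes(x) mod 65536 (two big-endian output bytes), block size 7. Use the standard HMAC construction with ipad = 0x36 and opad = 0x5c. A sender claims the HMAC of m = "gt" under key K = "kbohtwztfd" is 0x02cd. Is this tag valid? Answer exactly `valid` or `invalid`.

Key "kbohtwztfd" = 6b 62 6f 68 74 77 7a 74 66 64 is 10 bytes > B = 7, so hash it first: H(key) = 04 47, then zero-pad to 7 bytes: K' = 04 47 00 00 00 00 00.
K' ⊕ ipad = 32 71 36 36 36 36 36; K' ⊕ opad = 58 1b 5c 5c 5c 5c 5c.
Inner hash: sum = 50+113+54+54+54+54+54+103+116 = 652 → 02 8c.
Outer hash (recomputed tag): sum = 88+27+92+92+92+92+92+2+140 = 717 → 02 cd.
Recomputed tag = 02cd; claimed = 02cd → match.

valid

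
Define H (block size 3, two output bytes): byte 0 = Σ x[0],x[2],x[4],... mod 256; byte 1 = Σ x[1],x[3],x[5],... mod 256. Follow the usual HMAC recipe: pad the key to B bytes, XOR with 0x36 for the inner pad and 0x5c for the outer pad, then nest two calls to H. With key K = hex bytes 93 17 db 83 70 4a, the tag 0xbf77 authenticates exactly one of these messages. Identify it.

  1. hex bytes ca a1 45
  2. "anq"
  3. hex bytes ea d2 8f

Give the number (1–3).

1

Key hex bytes 93 17 db 83 70 4a is 6 bytes > B = 3, so hash it first: H(key) = de e4, then zero-pad to 3 bytes: K' = de e4 00.
K' ⊕ ipad = e8 d2 36; K' ⊕ opad = 82 b8 5c.
m1: inner = H(e8 d2 36 ca a1 45) = bf e1; tag = H(82 b8 5c bf e1) = bf77 ← matches
m2: inner = H(e8 d2 36 61 6e 71) = 8c a4; tag = H(82 b8 5c 8c a4) = 8244
m3: inner = H(e8 d2 36 ea d2 8f) = f0 4b; tag = H(82 b8 5c f0 4b) = 29a8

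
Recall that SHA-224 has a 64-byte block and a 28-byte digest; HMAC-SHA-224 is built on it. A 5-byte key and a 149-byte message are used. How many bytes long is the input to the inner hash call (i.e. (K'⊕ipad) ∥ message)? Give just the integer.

Key is 5 ≤ 64 bytes, zero-padded: |K'| = 64.
Inner input = (K'⊕ipad) ∥ m → 64 + 149 = 213 bytes.

213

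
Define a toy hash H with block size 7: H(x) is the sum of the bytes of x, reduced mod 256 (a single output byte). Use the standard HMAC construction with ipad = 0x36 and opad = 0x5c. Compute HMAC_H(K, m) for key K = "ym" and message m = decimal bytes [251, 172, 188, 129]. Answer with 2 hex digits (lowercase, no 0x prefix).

be

Key "ym" = 79 6d is 2 bytes ≤ B = 7; zero-pad to 7 bytes: K' = 79 6d 00 00 00 00 00.
K' ⊕ ipad = 4f 5b 36 36 36 36 36.  K' ⊕ opad = 25 31 5c 5c 5c 5c 5c.
Inner input = (K'⊕ipad) ∥ m = 4f 5b 36 36 36 36 36 ∥ fb ac bc 81.
Inner hash: sum = 79+91+54+54+54+54+54+251+172+188+129 = 1180; mod 256 = 156 → 9c.
Outer input = (K'⊕opad) ∥ inner = 25 31 5c 5c 5c 5c 5c ∥ 9c.
Outer hash (tag): sum = 37+49+92+92+92+92+92+156 = 702; mod 256 = 190 → be.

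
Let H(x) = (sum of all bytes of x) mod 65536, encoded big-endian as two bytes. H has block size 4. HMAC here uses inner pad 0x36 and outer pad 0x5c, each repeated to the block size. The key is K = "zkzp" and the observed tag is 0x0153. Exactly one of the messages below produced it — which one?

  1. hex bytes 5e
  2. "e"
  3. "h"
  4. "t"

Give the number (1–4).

Key "zkzp" = 7a 6b 7a 70 is exactly B = 4 bytes: K' = 7a 6b 7a 70.
K' ⊕ ipad = 4c 5d 4c 46; K' ⊕ opad = 26 37 26 2c.
m1: inner = H(4c 5d 4c 46 5e) = 01 99; tag = H(26 37 26 2c 01 99) = 0149
m2: inner = H(4c 5d 4c 46 65) = 01 a0; tag = H(26 37 26 2c 01 a0) = 0150
m3: inner = H(4c 5d 4c 46 68) = 01 a3; tag = H(26 37 26 2c 01 a3) = 0153 ← matches
m4: inner = H(4c 5d 4c 46 74) = 01 af; tag = H(26 37 26 2c 01 af) = 015f

3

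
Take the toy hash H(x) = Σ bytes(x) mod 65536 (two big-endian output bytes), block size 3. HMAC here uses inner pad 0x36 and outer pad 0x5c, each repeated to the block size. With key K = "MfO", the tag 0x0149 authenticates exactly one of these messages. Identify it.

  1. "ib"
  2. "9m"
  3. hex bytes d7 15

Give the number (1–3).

2

Key "MfO" = 4d 66 4f is exactly B = 3 bytes: K' = 4d 66 4f.
K' ⊕ ipad = 7b 50 79; K' ⊕ opad = 11 3a 13.
m1: inner = H(7b 50 79 69 62) = 02 0f; tag = H(11 3a 13 02 0f) = 006f
m2: inner = H(7b 50 79 39 6d) = 01 ea; tag = H(11 3a 13 01 ea) = 0149 ← matches
m3: inner = H(7b 50 79 d7 15) = 02 30; tag = H(11 3a 13 02 30) = 0090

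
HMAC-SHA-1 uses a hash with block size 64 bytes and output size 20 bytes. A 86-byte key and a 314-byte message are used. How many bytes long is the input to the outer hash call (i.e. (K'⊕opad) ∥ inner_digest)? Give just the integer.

Key is 86 > 64 bytes, so it is hashed to 20 bytes then zero-padded to 64: |K'| = 64.
Outer input = (K'⊕opad) ∥ H(inner) → 64 + 20 = 84 bytes.

84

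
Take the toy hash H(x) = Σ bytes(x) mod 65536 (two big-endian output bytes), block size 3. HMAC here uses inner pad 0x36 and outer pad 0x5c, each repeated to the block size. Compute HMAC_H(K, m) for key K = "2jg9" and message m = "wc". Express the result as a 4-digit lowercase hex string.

016b

Key "2jg9" = 32 6a 67 39 is 4 bytes > B = 3, so hash it first: H(key) = 01 3c, then zero-pad to 3 bytes: K' = 01 3c 00.
K' ⊕ ipad = 37 0a 36.  K' ⊕ opad = 5d 60 5c.
Inner input = (K'⊕ipad) ∥ m = 37 0a 36 ∥ 77 63.
Inner hash: sum = 55+10+54+119+99 = 337 → 01 51.
Outer input = (K'⊕opad) ∥ inner = 5d 60 5c ∥ 01 51.
Outer hash (tag): sum = 93+96+92+1+81 = 363 → 01 6b.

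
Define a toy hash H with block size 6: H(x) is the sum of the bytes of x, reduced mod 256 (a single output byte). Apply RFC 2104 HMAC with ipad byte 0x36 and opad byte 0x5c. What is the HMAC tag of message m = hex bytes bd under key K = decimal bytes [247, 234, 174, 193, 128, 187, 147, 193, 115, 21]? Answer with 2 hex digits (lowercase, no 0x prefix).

23

Key decimal bytes [247, 234, 174, 193, 128, 187, 147, 193, 115, 21] = f7 ea ae c1 80 bb 93 c1 73 15 is 10 bytes > B = 6, so hash it first: H(key) = 67, then zero-pad to 6 bytes: K' = 67 00 00 00 00 00.
K' ⊕ ipad = 51 36 36 36 36 36.  K' ⊕ opad = 3b 5c 5c 5c 5c 5c.
Inner input = (K'⊕ipad) ∥ m = 51 36 36 36 36 36 ∥ bd.
Inner hash: sum = 81+54+54+54+54+54+189 = 540; mod 256 = 28 → 1c.
Outer input = (K'⊕opad) ∥ inner = 3b 5c 5c 5c 5c 5c ∥ 1c.
Outer hash (tag): sum = 59+92+92+92+92+92+28 = 547; mod 256 = 35 → 23.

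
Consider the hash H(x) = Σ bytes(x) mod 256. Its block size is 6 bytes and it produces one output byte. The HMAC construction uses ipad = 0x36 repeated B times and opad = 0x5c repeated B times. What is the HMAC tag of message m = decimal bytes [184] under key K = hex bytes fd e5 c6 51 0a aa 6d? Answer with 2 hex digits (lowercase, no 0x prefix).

Key hex bytes fd e5 c6 51 0a aa 6d is 7 bytes > B = 6, so hash it first: H(key) = 1a, then zero-pad to 6 bytes: K' = 1a 00 00 00 00 00.
K' ⊕ ipad = 2c 36 36 36 36 36.  K' ⊕ opad = 46 5c 5c 5c 5c 5c.
Inner input = (K'⊕ipad) ∥ m = 2c 36 36 36 36 36 ∥ b8.
Inner hash: sum = 44+54+54+54+54+54+184 = 498; mod 256 = 242 → f2.
Outer input = (K'⊕opad) ∥ inner = 46 5c 5c 5c 5c 5c ∥ f2.
Outer hash (tag): sum = 70+92+92+92+92+92+242 = 772; mod 256 = 4 → 04.

04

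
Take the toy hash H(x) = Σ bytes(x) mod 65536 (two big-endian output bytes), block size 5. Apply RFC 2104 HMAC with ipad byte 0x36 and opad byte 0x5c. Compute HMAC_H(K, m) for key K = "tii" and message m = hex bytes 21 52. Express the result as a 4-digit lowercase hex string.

Key "tii" = 74 69 69 is 3 bytes ≤ B = 5; zero-pad to 5 bytes: K' = 74 69 69 00 00.
K' ⊕ ipad = 42 5f 5f 36 36.  K' ⊕ opad = 28 35 35 5c 5c.
Inner input = (K'⊕ipad) ∥ m = 42 5f 5f 36 36 ∥ 21 52.
Inner hash: sum = 66+95+95+54+54+33+82 = 479 → 01 df.
Outer input = (K'⊕opad) ∥ inner = 28 35 35 5c 5c ∥ 01 df.
Outer hash (tag): sum = 40+53+53+92+92+1+223 = 554 → 02 2a.

022a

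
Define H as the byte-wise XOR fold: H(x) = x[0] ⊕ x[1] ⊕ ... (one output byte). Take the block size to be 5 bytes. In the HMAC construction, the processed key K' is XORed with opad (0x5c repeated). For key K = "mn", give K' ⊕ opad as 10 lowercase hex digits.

31325c5c5c

Key "mn" = 6d 6e is 2 bytes ≤ B = 5; zero-pad to 5 bytes: K' = 6d 6e 00 00 00.
XOR each byte with 0x5c: 6d⊕5c=31, 6e⊕5c=32, 00⊕5c=5c, 00⊕5c=5c, 00⊕5c=5c.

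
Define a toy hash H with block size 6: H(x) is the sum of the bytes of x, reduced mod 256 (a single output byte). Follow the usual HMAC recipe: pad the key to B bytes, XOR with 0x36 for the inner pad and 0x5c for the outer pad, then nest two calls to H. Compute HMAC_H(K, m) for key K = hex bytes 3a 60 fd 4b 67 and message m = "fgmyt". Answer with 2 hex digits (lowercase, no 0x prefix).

Key hex bytes 3a 60 fd 4b 67 is 5 bytes ≤ B = 6; zero-pad to 6 bytes: K' = 3a 60 fd 4b 67 00.
K' ⊕ ipad = 0c 56 cb 7d 51 36.  K' ⊕ opad = 66 3c a1 17 3b 5c.
Inner input = (K'⊕ipad) ∥ m = 0c 56 cb 7d 51 36 ∥ 66 67 6d 79 74.
Inner hash: sum = 12+86+203+125+81+54+102+103+109+121+116 = 1112; mod 256 = 88 → 58.
Outer input = (K'⊕opad) ∥ inner = 66 3c a1 17 3b 5c ∥ 58.
Outer hash (tag): sum = 102+60+161+23+59+92+88 = 585; mod 256 = 73 → 49.

49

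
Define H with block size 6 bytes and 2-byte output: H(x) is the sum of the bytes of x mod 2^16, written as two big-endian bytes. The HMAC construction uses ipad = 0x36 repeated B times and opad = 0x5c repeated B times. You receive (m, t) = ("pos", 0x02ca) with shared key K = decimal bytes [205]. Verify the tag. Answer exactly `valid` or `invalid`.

Key decimal bytes [205] = cd is 1 byte ≤ B = 6; zero-pad to 6 bytes: K' = cd 00 00 00 00 00.
K' ⊕ ipad = fb 36 36 36 36 36; K' ⊕ opad = 91 5c 5c 5c 5c 5c.
Inner hash: sum = 251+54+54+54+54+54+112+111+115 = 859 → 03 5b.
Outer hash (recomputed tag): sum = 145+92+92+92+92+92+3+91 = 699 → 02 bb.
Recomputed tag = 02bb; claimed = 02ca → mismatch.

invalid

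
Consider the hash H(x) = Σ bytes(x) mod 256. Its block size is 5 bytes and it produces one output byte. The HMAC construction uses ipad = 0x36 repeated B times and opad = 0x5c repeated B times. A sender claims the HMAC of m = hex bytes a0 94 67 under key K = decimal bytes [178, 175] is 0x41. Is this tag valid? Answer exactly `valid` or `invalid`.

Key decimal bytes [178, 175] = b2 af is 2 bytes ≤ B = 5; zero-pad to 5 bytes: K' = b2 af 00 00 00.
K' ⊕ ipad = 84 99 36 36 36; K' ⊕ opad = ee f3 5c 5c 5c.
Inner hash: sum = 132+153+54+54+54+160+148+103 = 858; mod 256 = 90 → 5a.
Outer hash (recomputed tag): sum = 238+243+92+92+92+90 = 847; mod 256 = 79 → 4f.
Recomputed tag = 4f; claimed = 41 → mismatch.

invalid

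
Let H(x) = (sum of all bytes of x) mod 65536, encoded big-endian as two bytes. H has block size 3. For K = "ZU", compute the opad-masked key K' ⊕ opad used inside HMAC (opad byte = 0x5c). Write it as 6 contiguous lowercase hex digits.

06095c

Key "ZU" = 5a 55 is 2 bytes ≤ B = 3; zero-pad to 3 bytes: K' = 5a 55 00.
XOR each byte with 0x5c: 5a⊕5c=06, 55⊕5c=09, 00⊕5c=5c.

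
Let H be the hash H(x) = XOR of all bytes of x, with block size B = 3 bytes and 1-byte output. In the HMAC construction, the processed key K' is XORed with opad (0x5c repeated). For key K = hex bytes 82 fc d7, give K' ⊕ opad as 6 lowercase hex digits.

dea08b

Key hex bytes 82 fc d7 is exactly B = 3 bytes: K' = 82 fc d7.
XOR each byte with 0x5c: 82⊕5c=de, fc⊕5c=a0, d7⊕5c=8b.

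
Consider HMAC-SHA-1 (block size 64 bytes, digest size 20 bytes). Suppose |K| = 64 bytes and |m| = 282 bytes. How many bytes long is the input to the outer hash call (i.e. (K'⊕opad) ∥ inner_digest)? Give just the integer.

84

Key is 64 ≤ 64 bytes, zero-padded: |K'| = 64.
Outer input = (K'⊕opad) ∥ H(inner) → 64 + 20 = 84 bytes.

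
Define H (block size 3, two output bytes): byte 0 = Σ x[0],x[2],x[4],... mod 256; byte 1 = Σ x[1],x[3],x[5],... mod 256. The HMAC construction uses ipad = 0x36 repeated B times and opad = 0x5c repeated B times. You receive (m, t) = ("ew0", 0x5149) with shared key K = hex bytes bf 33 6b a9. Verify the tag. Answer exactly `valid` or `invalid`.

valid

Key hex bytes bf 33 6b a9 is 4 bytes > B = 3, so hash it first: H(key) = 2a dc, then zero-pad to 3 bytes: K' = 2a dc 00.
K' ⊕ ipad = 1c ea 36; K' ⊕ opad = 76 80 5c.
Inner hash: even-index sum = 201 mod 256 = 201; odd-index sum = 383 mod 256 = 127 → c9 7f.
Outer hash (recomputed tag): even-index sum = 337 mod 256 = 81; odd-index sum = 329 mod 256 = 73 → 51 49.
Recomputed tag = 5149; claimed = 5149 → match.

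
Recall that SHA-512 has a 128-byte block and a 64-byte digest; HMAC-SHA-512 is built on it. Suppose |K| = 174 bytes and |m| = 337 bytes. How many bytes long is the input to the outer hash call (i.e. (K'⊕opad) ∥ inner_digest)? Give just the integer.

Key is 174 > 128 bytes, so it is hashed to 64 bytes then zero-padded to 128: |K'| = 128.
Outer input = (K'⊕opad) ∥ H(inner) → 128 + 64 = 192 bytes.

192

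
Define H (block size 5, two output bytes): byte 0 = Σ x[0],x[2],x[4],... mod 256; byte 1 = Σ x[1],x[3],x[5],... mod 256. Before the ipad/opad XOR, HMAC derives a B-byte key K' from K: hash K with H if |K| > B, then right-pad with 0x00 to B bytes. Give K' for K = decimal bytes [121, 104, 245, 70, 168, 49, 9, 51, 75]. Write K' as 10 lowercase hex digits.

6a12000000

|K| = 9 > B = 5, so first hash the key.
H(K): even-index sum = 618 mod 256 = 106; odd-index sum = 274 mod 256 = 18 → 6a 12.
Zero-pad H(K) = 6a 12 to 5 bytes: K' = 6a 12 00 00 00.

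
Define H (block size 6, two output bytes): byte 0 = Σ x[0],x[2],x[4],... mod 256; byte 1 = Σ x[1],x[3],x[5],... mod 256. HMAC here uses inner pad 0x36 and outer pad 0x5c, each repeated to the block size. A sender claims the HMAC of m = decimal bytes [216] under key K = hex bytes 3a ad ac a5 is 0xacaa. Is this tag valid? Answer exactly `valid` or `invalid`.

Key hex bytes 3a ad ac a5 is 4 bytes ≤ B = 6; zero-pad to 6 bytes: K' = 3a ad ac a5 00 00.
K' ⊕ ipad = 0c 9b 9a 93 36 36; K' ⊕ opad = 66 f1 f0 f9 5c 5c.
Inner hash: even-index sum = 436 mod 256 = 180; odd-index sum = 356 mod 256 = 100 → b4 64.
Outer hash (recomputed tag): even-index sum = 614 mod 256 = 102; odd-index sum = 682 mod 256 = 170 → 66 aa.
Recomputed tag = 66aa; claimed = acaa → mismatch.

invalid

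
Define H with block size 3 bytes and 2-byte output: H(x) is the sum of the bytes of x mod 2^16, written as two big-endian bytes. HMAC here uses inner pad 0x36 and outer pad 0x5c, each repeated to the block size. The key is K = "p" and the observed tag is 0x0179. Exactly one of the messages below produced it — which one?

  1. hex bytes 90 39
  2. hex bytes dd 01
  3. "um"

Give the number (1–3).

3

Key "p" = 70 is 1 byte ≤ B = 3; zero-pad to 3 bytes: K' = 70 00 00.
K' ⊕ ipad = 46 36 36; K' ⊕ opad = 2c 5c 5c.
m1: inner = H(46 36 36 90 39) = 01 7b; tag = H(2c 5c 5c 01 7b) = 0160
m2: inner = H(46 36 36 dd 01) = 01 90; tag = H(2c 5c 5c 01 90) = 0175
m3: inner = H(46 36 36 75 6d) = 01 94; tag = H(2c 5c 5c 01 94) = 0179 ← matches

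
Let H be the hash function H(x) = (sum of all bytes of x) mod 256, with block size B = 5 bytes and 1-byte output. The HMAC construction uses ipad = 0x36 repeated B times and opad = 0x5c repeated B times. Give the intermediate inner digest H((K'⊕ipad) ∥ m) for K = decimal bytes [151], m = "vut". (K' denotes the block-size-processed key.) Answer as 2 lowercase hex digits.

d8

Key decimal bytes [151] = 97 is 1 byte ≤ B = 5; zero-pad to 5 bytes: K' = 97 00 00 00 00.
K' ⊕ ipad = a1 36 36 36 36.
Inner input = a1 36 36 36 36 ∥ 76 75 74.
Inner hash: sum = 161+54+54+54+54+118+117+116 = 728; mod 256 = 216 → d8.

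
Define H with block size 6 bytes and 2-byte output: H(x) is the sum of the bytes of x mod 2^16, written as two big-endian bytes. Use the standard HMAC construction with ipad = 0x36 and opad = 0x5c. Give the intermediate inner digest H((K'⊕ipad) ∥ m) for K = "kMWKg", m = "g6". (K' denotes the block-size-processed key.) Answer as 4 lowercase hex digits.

Key "kMWKg" = 6b 4d 57 4b 67 is 5 bytes ≤ B = 6; zero-pad to 6 bytes: K' = 6b 4d 57 4b 67 00.
K' ⊕ ipad = 5d 7b 61 7d 51 36.
Inner input = 5d 7b 61 7d 51 36 ∥ 67 36.
Inner hash: sum = 93+123+97+125+81+54+103+54 = 730 → 02 da.

02da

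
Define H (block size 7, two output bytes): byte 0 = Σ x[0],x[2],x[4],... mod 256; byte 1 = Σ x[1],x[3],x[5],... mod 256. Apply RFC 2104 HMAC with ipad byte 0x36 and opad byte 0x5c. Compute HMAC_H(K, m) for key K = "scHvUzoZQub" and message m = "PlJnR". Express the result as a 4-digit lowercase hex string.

eeb6

Key "scHvUzoZQub" = 73 63 48 76 55 7a 6f 5a 51 75 62 is 11 bytes > B = 7, so hash it first: H(key) = 32 22, then zero-pad to 7 bytes: K' = 32 22 00 00 00 00 00.
K' ⊕ ipad = 04 14 36 36 36 36 36.  K' ⊕ opad = 6e 7e 5c 5c 5c 5c 5c.
Inner input = (K'⊕ipad) ∥ m = 04 14 36 36 36 36 36 ∥ 50 6c 4a 6e 52.
Inner hash: even-index sum = 384 mod 256 = 128; odd-index sum = 364 mod 256 = 108 → 80 6c.
Outer input = (K'⊕opad) ∥ inner = 6e 7e 5c 5c 5c 5c 5c ∥ 80 6c.
Outer hash (tag): even-index sum = 494 mod 256 = 238; odd-index sum = 438 mod 256 = 182 → ee b6.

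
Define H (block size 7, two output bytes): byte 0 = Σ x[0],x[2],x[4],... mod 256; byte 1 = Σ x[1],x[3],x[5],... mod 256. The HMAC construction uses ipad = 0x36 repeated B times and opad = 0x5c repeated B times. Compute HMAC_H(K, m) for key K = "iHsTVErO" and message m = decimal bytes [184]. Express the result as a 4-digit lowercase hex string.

Key "iHsTVErO" = 69 48 73 54 56 45 72 4f is 8 bytes > B = 7, so hash it first: H(key) = a4 30, then zero-pad to 7 bytes: K' = a4 30 00 00 00 00 00.
K' ⊕ ipad = 92 06 36 36 36 36 36.  K' ⊕ opad = f8 6c 5c 5c 5c 5c 5c.
Inner input = (K'⊕ipad) ∥ m = 92 06 36 36 36 36 36 ∥ b8.
Inner hash: even-index sum = 308 mod 256 = 52; odd-index sum = 298 mod 256 = 42 → 34 2a.
Outer input = (K'⊕opad) ∥ inner = f8 6c 5c 5c 5c 5c 5c ∥ 34 2a.
Outer hash (tag): even-index sum = 566 mod 256 = 54; odd-index sum = 344 mod 256 = 88 → 36 58.

3658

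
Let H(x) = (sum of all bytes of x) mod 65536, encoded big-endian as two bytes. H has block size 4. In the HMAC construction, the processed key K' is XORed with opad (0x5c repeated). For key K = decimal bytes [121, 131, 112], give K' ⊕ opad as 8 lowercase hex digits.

Key decimal bytes [121, 131, 112] = 79 83 70 is 3 bytes ≤ B = 4; zero-pad to 4 bytes: K' = 79 83 70 00.
XOR each byte with 0x5c: 79⊕5c=25, 83⊕5c=df, 70⊕5c=2c, 00⊕5c=5c.

25df2c5c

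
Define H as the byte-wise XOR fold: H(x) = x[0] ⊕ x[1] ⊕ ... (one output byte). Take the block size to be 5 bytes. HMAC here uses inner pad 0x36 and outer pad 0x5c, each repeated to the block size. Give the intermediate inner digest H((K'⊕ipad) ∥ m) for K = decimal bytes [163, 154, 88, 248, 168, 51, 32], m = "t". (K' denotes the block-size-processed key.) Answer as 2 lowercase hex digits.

60

Key decimal bytes [163, 154, 88, 248, 168, 51, 32] = a3 9a 58 f8 a8 33 20 is 7 bytes > B = 5, so hash it first: H(key) = 22, then zero-pad to 5 bytes: K' = 22 00 00 00 00.
K' ⊕ ipad = 14 36 36 36 36.
Inner input = 14 36 36 36 36 ∥ 74.
Inner hash: XOR 14⊕36⊕36⊕36⊕36⊕74 = 60.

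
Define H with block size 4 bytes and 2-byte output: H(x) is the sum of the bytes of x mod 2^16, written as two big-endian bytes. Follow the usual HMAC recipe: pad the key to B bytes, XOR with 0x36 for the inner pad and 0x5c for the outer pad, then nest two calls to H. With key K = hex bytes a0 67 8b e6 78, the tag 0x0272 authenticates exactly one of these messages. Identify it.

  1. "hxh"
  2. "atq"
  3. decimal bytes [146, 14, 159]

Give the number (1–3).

1

Key hex bytes a0 67 8b e6 78 is 5 bytes > B = 4, so hash it first: H(key) = 02 f0, then zero-pad to 4 bytes: K' = 02 f0 00 00.
K' ⊕ ipad = 34 c6 36 36; K' ⊕ opad = 5e ac 5c 5c.
m1: inner = H(34 c6 36 36 68 78 68) = 02 ae; tag = H(5e ac 5c 5c 02 ae) = 0272 ← matches
m2: inner = H(34 c6 36 36 61 74 71) = 02 ac; tag = H(5e ac 5c 5c 02 ac) = 0270
m3: inner = H(34 c6 36 36 92 0e 9f) = 02 a5; tag = H(5e ac 5c 5c 02 a5) = 0269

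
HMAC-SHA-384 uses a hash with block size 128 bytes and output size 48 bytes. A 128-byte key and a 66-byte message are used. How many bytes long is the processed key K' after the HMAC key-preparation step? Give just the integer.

128

Key is 128 ≤ 128 bytes, zero-padded: |K'| = 128.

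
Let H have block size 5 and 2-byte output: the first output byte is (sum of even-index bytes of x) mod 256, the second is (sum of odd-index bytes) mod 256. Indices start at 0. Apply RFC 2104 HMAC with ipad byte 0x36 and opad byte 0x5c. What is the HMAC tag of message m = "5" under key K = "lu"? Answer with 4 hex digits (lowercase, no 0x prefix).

964b

Key "lu" = 6c 75 is 2 bytes ≤ B = 5; zero-pad to 5 bytes: K' = 6c 75 00 00 00.
K' ⊕ ipad = 5a 43 36 36 36.  K' ⊕ opad = 30 29 5c 5c 5c.
Inner input = (K'⊕ipad) ∥ m = 5a 43 36 36 36 ∥ 35.
Inner hash: even-index sum = 198 mod 256 = 198; odd-index sum = 174 mod 256 = 174 → c6 ae.
Outer input = (K'⊕opad) ∥ inner = 30 29 5c 5c 5c ∥ c6 ae.
Outer hash (tag): even-index sum = 406 mod 256 = 150; odd-index sum = 331 mod 256 = 75 → 96 4b.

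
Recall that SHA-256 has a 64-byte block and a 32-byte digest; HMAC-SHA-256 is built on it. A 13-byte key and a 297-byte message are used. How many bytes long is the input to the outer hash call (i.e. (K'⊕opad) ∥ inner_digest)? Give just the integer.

96

Key is 13 ≤ 64 bytes, zero-padded: |K'| = 64.
Outer input = (K'⊕opad) ∥ H(inner) → 64 + 32 = 96 bytes.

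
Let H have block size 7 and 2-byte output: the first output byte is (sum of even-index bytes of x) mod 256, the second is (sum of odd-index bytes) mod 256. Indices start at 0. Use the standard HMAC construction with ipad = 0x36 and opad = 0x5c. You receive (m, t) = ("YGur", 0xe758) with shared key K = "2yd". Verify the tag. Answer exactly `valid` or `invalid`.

valid

Key "2yd" = 32 79 64 is 3 bytes ≤ B = 7; zero-pad to 7 bytes: K' = 32 79 64 00 00 00 00.
K' ⊕ ipad = 04 4f 52 36 36 36 36; K' ⊕ opad = 6e 25 38 5c 5c 5c 5c.
Inner hash: even-index sum = 379 mod 256 = 123; odd-index sum = 393 mod 256 = 137 → 7b 89.
Outer hash (recomputed tag): even-index sum = 487 mod 256 = 231; odd-index sum = 344 mod 256 = 88 → e7 58.
Recomputed tag = e758; claimed = e758 → match.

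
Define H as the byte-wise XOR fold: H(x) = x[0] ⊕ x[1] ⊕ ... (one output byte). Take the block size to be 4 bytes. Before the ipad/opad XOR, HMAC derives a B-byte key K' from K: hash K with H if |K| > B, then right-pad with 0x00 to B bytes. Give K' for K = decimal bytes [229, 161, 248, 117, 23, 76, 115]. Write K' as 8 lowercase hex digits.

|K| = 7 > B = 4, so first hash the key.
H(K): XOR e5⊕a1⊕f8⊕75⊕17⊕4c⊕73 = e1.
Zero-pad H(K) = e1 to 4 bytes: K' = e1 00 00 00.

e1000000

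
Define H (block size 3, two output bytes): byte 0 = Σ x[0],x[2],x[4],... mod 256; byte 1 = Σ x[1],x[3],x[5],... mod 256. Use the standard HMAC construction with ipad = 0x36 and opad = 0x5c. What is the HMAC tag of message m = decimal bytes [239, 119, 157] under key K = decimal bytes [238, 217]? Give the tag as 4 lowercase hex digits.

890a

Key decimal bytes [238, 217] = ee d9 is 2 bytes ≤ B = 3; zero-pad to 3 bytes: K' = ee d9 00.
K' ⊕ ipad = d8 ef 36.  K' ⊕ opad = b2 85 5c.
Inner input = (K'⊕ipad) ∥ m = d8 ef 36 ∥ ef 77 9d.
Inner hash: even-index sum = 389 mod 256 = 133; odd-index sum = 635 mod 256 = 123 → 85 7b.
Outer input = (K'⊕opad) ∥ inner = b2 85 5c ∥ 85 7b.
Outer hash (tag): even-index sum = 393 mod 256 = 137; odd-index sum = 266 mod 256 = 10 → 89 0a.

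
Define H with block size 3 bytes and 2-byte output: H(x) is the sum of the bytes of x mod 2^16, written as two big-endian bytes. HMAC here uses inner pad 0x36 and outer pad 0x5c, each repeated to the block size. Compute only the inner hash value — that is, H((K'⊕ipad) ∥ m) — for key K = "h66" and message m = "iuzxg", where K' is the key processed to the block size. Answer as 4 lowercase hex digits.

0295

Key "h66" = 68 36 36 is exactly B = 3 bytes: K' = 68 36 36.
K' ⊕ ipad = 5e 00 00.
Inner input = 5e 00 00 ∥ 69 75 7a 78 67.
Inner hash: sum = 94+0+0+105+117+122+120+103 = 661 → 02 95.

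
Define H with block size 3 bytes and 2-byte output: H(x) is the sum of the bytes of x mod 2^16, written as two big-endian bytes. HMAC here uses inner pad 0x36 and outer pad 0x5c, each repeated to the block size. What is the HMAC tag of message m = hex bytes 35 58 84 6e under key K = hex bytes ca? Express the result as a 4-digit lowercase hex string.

0237

Key hex bytes ca is 1 byte ≤ B = 3; zero-pad to 3 bytes: K' = ca 00 00.
K' ⊕ ipad = fc 36 36.  K' ⊕ opad = 96 5c 5c.
Inner input = (K'⊕ipad) ∥ m = fc 36 36 ∥ 35 58 84 6e.
Inner hash: sum = 252+54+54+53+88+132+110 = 743 → 02 e7.
Outer input = (K'⊕opad) ∥ inner = 96 5c 5c ∥ 02 e7.
Outer hash (tag): sum = 150+92+92+2+231 = 567 → 02 37.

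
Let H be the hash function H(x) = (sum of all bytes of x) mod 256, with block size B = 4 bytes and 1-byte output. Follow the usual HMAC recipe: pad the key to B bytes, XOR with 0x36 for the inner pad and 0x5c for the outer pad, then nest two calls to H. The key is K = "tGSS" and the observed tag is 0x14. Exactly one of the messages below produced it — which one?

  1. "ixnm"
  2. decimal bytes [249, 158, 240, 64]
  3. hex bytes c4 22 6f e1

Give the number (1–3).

3

Key "tGSS" = 74 47 53 53 is exactly B = 4 bytes: K' = 74 47 53 53.
K' ⊕ ipad = 42 71 65 65; K' ⊕ opad = 28 1b 0f 0f.
m1: inner = H(42 71 65 65 69 78 6e 6d) = 39; tag = H(28 1b 0f 0f 39) = 9a
m2: inner = H(42 71 65 65 f9 9e f0 40) = 44; tag = H(28 1b 0f 0f 44) = a5
m3: inner = H(42 71 65 65 c4 22 6f e1) = b3; tag = H(28 1b 0f 0f b3) = 14 ← matches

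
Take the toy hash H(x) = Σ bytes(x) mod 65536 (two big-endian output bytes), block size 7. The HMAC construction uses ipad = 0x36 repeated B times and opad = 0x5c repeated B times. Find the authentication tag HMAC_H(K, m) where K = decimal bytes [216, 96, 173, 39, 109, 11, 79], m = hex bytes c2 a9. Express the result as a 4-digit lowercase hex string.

0337

Key decimal bytes [216, 96, 173, 39, 109, 11, 79] = d8 60 ad 27 6d 0b 4f is exactly B = 7 bytes: K' = d8 60 ad 27 6d 0b 4f.
K' ⊕ ipad = ee 56 9b 11 5b 3d 79.  K' ⊕ opad = 84 3c f1 7b 31 57 13.
Inner input = (K'⊕ipad) ∥ m = ee 56 9b 11 5b 3d 79 ∥ c2 a9.
Inner hash: sum = 238+86+155+17+91+61+121+194+169 = 1132 → 04 6c.
Outer input = (K'⊕opad) ∥ inner = 84 3c f1 7b 31 57 13 ∥ 04 6c.
Outer hash (tag): sum = 132+60+241+123+49+87+19+4+108 = 823 → 03 37.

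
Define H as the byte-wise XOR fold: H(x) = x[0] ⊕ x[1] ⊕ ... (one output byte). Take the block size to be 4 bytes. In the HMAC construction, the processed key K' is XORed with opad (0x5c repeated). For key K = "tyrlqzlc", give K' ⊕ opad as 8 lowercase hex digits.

4b5c5c5c

Key "tyrlqzlc" = 74 79 72 6c 71 7a 6c 63 is 8 bytes > B = 4, so hash it first: H(key) = 17, then zero-pad to 4 bytes: K' = 17 00 00 00.
XOR each byte with 0x5c: 17⊕5c=4b, 00⊕5c=5c, 00⊕5c=5c, 00⊕5c=5c.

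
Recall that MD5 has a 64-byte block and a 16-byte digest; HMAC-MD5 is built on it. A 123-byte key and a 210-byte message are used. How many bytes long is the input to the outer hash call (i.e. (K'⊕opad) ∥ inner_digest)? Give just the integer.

Key is 123 > 64 bytes, so it is hashed to 16 bytes then zero-padded to 64: |K'| = 64.
Outer input = (K'⊕opad) ∥ H(inner) → 64 + 16 = 80 bytes.

80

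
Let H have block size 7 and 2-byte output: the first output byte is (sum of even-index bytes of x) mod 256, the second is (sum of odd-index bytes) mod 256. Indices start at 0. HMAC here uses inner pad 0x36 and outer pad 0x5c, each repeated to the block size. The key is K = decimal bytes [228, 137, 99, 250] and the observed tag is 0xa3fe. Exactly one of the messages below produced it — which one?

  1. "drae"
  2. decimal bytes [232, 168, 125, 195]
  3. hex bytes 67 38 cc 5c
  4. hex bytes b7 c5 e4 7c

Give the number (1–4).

3

Key decimal bytes [228, 137, 99, 250] = e4 89 63 fa is 4 bytes ≤ B = 7; zero-pad to 7 bytes: K' = e4 89 63 fa 00 00 00.
K' ⊕ ipad = d2 bf 55 cc 36 36 36; K' ⊕ opad = b8 d5 3f a6 5c 5c 5c.
m1: inner = H(d2 bf 55 cc 36 36 36 64 72 61 65) = 6a 86; tag = H(b8 d5 3f a6 5c 5c 5c 6a 86) = 3541
m2: inner = H(d2 bf 55 cc 36 36 36 e8 a8 7d c3) = fe 26; tag = H(b8 d5 3f a6 5c 5c 5c fe 26) = d5d5
m3: inner = H(d2 bf 55 cc 36 36 36 67 38 cc 5c) = 27 f4; tag = H(b8 d5 3f a6 5c 5c 5c 27 f4) = a3fe ← matches
m4: inner = H(d2 bf 55 cc 36 36 36 b7 c5 e4 7c) = d4 5c; tag = H(b8 d5 3f a6 5c 5c 5c d4 5c) = 0bab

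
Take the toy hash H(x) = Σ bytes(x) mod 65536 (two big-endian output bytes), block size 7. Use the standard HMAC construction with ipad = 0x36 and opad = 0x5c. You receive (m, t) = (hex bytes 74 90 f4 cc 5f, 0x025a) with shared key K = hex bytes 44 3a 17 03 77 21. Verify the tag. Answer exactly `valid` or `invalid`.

invalid

Key hex bytes 44 3a 17 03 77 21 is 6 bytes ≤ B = 7; zero-pad to 7 bytes: K' = 44 3a 17 03 77 21 00.
K' ⊕ ipad = 72 0c 21 35 41 17 36; K' ⊕ opad = 18 66 4b 5f 2b 7d 5c.
Inner hash: sum = 114+12+33+53+65+23+54+116+144+244+204+95 = 1157 → 04 85.
Outer hash (recomputed tag): sum = 24+102+75+95+43+125+92+4+133 = 693 → 02 b5.
Recomputed tag = 02b5; claimed = 025a → mismatch.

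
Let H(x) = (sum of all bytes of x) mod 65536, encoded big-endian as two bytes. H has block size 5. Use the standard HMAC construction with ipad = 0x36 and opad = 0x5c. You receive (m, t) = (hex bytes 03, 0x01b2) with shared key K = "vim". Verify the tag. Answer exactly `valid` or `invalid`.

Key "vim" = 76 69 6d is 3 bytes ≤ B = 5; zero-pad to 5 bytes: K' = 76 69 6d 00 00.
K' ⊕ ipad = 40 5f 5b 36 36; K' ⊕ opad = 2a 35 31 5c 5c.
Inner hash: sum = 64+95+91+54+54+3 = 361 → 01 69.
Outer hash (recomputed tag): sum = 42+53+49+92+92+1+105 = 434 → 01 b2.
Recomputed tag = 01b2; claimed = 01b2 → match.

valid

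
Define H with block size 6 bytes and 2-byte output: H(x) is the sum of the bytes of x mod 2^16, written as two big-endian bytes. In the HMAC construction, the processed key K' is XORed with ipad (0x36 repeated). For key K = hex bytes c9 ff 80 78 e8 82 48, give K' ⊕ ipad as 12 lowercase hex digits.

324436363636

Key hex bytes c9 ff 80 78 e8 82 48 is 7 bytes > B = 6, so hash it first: H(key) = 04 72, then zero-pad to 6 bytes: K' = 04 72 00 00 00 00.
XOR each byte with 0x36: 04⊕36=32, 72⊕36=44, 00⊕36=36, 00⊕36=36, 00⊕36=36, 00⊕36=36.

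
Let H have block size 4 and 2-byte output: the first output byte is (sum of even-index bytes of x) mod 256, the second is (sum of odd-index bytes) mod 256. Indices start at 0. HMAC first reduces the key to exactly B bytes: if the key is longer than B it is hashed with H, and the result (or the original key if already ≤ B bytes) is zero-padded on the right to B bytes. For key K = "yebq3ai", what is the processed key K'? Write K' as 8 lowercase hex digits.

|K| = 7 > B = 4, so first hash the key.
H(K): even-index sum = 375 mod 256 = 119; odd-index sum = 311 mod 256 = 55 → 77 37.
Zero-pad H(K) = 77 37 to 4 bytes: K' = 77 37 00 00.

77370000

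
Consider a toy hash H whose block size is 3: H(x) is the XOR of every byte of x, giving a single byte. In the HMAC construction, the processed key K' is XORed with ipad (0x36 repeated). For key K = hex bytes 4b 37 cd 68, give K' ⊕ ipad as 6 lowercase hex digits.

Key hex bytes 4b 37 cd 68 is 4 bytes > B = 3, so hash it first: H(key) = d9, then zero-pad to 3 bytes: K' = d9 00 00.
XOR each byte with 0x36: d9⊕36=ef, 00⊕36=36, 00⊕36=36.

ef3636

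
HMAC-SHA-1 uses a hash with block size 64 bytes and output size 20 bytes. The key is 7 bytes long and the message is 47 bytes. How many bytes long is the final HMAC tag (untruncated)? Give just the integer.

The tag is one SHA-1 digest: 20 bytes.

20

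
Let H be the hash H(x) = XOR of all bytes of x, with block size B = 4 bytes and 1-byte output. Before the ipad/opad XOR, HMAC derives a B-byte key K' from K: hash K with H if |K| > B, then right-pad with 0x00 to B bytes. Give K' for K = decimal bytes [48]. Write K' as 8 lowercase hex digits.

30000000

Key decimal bytes [48] = 30 is 1 byte ≤ B = 4; zero-pad to 4 bytes: K' = 30 00 00 00.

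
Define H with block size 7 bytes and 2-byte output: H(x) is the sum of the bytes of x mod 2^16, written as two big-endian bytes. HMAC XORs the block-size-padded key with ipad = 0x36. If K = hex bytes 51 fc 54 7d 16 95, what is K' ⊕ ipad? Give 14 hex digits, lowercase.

Key hex bytes 51 fc 54 7d 16 95 is 6 bytes ≤ B = 7; zero-pad to 7 bytes: K' = 51 fc 54 7d 16 95 00.
XOR each byte with 0x36: 51⊕36=67, fc⊕36=ca, 54⊕36=62, 7d⊕36=4b, 16⊕36=20, 95⊕36=a3, 00⊕36=36.

67ca624b20a336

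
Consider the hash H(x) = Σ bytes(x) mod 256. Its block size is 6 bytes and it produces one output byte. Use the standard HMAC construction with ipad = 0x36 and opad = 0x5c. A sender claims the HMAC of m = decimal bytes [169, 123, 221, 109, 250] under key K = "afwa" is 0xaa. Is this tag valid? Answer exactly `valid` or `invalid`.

Key "afwa" = 61 66 77 61 is 4 bytes ≤ B = 6; zero-pad to 6 bytes: K' = 61 66 77 61 00 00.
K' ⊕ ipad = 57 50 41 57 36 36; K' ⊕ opad = 3d 3a 2b 3d 5c 5c.
Inner hash: sum = 87+80+65+87+54+54+169+123+221+109+250 = 1299; mod 256 = 19 → 13.
Outer hash (recomputed tag): sum = 61+58+43+61+92+92+19 = 426; mod 256 = 170 → aa.
Recomputed tag = aa; claimed = aa → match.

valid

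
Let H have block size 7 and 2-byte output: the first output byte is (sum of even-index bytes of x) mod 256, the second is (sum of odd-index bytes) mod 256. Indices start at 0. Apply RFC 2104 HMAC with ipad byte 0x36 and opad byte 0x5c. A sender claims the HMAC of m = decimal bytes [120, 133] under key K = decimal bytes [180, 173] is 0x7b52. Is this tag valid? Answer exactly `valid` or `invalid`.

Key decimal bytes [180, 173] = b4 ad is 2 bytes ≤ B = 7; zero-pad to 7 bytes: K' = b4 ad 00 00 00 00 00.
K' ⊕ ipad = 82 9b 36 36 36 36 36; K' ⊕ opad = e8 f1 5c 5c 5c 5c 5c.
Inner hash: even-index sum = 425 mod 256 = 169; odd-index sum = 383 mod 256 = 127 → a9 7f.
Outer hash (recomputed tag): even-index sum = 635 mod 256 = 123; odd-index sum = 594 mod 256 = 82 → 7b 52.
Recomputed tag = 7b52; claimed = 7b52 → match.

valid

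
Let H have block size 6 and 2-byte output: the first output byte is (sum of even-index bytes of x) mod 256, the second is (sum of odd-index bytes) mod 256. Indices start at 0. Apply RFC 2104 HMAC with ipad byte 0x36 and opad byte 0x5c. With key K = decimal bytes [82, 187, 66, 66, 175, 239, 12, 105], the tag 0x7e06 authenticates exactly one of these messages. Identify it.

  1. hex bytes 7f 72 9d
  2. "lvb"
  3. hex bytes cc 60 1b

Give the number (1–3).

2

Key decimal bytes [82, 187, 66, 66, 175, 239, 12, 105] = 52 bb 42 42 af ef 0c 69 is 8 bytes > B = 6, so hash it first: H(key) = 4f 55, then zero-pad to 6 bytes: K' = 4f 55 00 00 00 00.
K' ⊕ ipad = 79 63 36 36 36 36; K' ⊕ opad = 13 09 5c 5c 5c 5c.
m1: inner = H(79 63 36 36 36 36 7f 72 9d) = 01 41; tag = H(13 09 5c 5c 5c 5c 01 41) = cc02
m2: inner = H(79 63 36 36 36 36 6c 76 62) = b3 45; tag = H(13 09 5c 5c 5c 5c b3 45) = 7e06 ← matches
m3: inner = H(79 63 36 36 36 36 cc 60 1b) = cc 2f; tag = H(13 09 5c 5c 5c 5c cc 2f) = 97f0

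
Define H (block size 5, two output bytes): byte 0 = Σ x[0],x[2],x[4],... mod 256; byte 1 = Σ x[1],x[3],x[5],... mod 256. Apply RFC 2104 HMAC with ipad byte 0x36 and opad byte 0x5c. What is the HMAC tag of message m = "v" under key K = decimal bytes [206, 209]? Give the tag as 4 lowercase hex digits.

dd4d

Key decimal bytes [206, 209] = ce d1 is 2 bytes ≤ B = 5; zero-pad to 5 bytes: K' = ce d1 00 00 00.
K' ⊕ ipad = f8 e7 36 36 36.  K' ⊕ opad = 92 8d 5c 5c 5c.
Inner input = (K'⊕ipad) ∥ m = f8 e7 36 36 36 ∥ 76.
Inner hash: even-index sum = 356 mod 256 = 100; odd-index sum = 403 mod 256 = 147 → 64 93.
Outer input = (K'⊕opad) ∥ inner = 92 8d 5c 5c 5c ∥ 64 93.
Outer hash (tag): even-index sum = 477 mod 256 = 221; odd-index sum = 333 mod 256 = 77 → dd 4d.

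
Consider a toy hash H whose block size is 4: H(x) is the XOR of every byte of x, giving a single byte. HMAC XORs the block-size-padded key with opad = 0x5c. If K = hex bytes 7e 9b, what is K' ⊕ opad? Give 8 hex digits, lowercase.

22c75c5c

Key hex bytes 7e 9b is 2 bytes ≤ B = 4; zero-pad to 4 bytes: K' = 7e 9b 00 00.
XOR each byte with 0x5c: 7e⊕5c=22, 9b⊕5c=c7, 00⊕5c=5c, 00⊕5c=5c.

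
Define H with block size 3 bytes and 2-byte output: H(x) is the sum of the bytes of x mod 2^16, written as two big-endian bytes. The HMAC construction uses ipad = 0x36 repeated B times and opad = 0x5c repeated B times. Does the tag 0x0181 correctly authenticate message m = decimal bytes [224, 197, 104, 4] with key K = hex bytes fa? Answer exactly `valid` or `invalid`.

Key hex bytes fa is 1 byte ≤ B = 3; zero-pad to 3 bytes: K' = fa 00 00.
K' ⊕ ipad = cc 36 36; K' ⊕ opad = a6 5c 5c.
Inner hash: sum = 204+54+54+224+197+104+4 = 841 → 03 49.
Outer hash (recomputed tag): sum = 166+92+92+3+73 = 426 → 01 aa.
Recomputed tag = 01aa; claimed = 0181 → mismatch.

invalid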